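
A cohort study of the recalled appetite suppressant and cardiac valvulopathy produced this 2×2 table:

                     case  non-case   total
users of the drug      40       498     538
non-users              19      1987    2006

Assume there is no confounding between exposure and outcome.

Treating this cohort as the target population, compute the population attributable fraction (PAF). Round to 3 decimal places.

p₁ = P(outcome | exposed) = 40/538 = 0.074349
p₀ = P(outcome | unexposed) = 19/2006 = 0.0094716
Exposure prevalence π = 538/2544 = 0.21148; overall risk P(Y=1) = 0.023192.
Under exogeneity, PAF = [P(Y=1) − p₀]/P(Y=1).
PAF = (0.023192 − 0.0094716) / 0.023192 ≈ 0.5916

PAF ≈ 0.592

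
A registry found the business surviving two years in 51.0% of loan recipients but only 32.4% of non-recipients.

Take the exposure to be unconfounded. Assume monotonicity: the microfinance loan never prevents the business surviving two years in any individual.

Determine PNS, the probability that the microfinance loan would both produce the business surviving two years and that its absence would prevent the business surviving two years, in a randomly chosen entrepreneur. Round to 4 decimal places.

PNS ≈ 0.1860

p₁ = 0.51, p₀ = 0.324.
Under exogeneity and monotonicity, PNS = p₁ − p₀.
PNS = 0.51 − 0.324 = 0.186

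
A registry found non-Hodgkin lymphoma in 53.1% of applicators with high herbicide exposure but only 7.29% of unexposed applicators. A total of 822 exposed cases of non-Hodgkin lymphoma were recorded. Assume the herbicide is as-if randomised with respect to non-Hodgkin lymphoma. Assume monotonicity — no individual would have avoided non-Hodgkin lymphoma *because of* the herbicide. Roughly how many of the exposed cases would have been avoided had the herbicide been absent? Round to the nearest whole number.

about 709 cases

p₁ = 0.531, p₀ = 0.0729.
PN = (p₁ − p₀)/p₁ = (0.531 − 0.0729) / 0.531 ≈ 0.86271.
Attributable cases ≈ PN × (exposed cases) = 0.86271 × 822 ≈ 709.15.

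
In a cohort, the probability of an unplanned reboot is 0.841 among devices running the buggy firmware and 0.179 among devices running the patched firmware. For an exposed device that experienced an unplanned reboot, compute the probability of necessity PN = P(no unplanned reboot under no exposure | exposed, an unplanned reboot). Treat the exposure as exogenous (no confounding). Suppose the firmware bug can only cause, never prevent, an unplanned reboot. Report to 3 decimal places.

PN ≈ 0.787

Let p₁ = 0.841, p₀ = 0.179.
Under exogeneity and monotonicity, PN = (p₁ − p₀) / p₁.
PN = (0.841 − 0.179) / 0.841 = 0.662 / 0.841 ≈ 0.7872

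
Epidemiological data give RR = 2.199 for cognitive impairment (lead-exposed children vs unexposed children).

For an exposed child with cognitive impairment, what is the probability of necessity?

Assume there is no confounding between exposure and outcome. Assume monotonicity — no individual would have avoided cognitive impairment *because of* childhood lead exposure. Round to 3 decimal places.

PN ≈ 0.545

Under exogeneity and monotonicity, PN = (RR − 1) / RR = 1 − 1/RR.
PN = (2.199 − 1) / 2.199 = 1.199 / 2.199 ≈ 0.5452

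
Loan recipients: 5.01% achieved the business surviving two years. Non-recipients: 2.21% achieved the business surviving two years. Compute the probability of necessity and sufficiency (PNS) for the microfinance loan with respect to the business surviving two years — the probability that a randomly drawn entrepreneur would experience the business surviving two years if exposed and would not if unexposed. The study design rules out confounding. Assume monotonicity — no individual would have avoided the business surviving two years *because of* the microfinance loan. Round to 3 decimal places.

p₁ = 0.0501, p₀ = 0.0221.
Under exogeneity and monotonicity, PNS = p₁ − p₀.
PNS = 0.0501 − 0.0221 = 0.028

PNS ≈ 0.028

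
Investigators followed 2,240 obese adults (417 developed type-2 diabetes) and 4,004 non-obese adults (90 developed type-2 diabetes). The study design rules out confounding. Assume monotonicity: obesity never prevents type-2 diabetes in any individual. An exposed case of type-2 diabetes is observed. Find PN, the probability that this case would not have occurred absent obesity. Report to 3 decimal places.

PN ≈ 0.879

p₁ = P(outcome | exposed) = 417/2240 = 0.18616
p₀ = P(outcome | unexposed) = 90/4004 = 0.022478
Under exogeneity and monotonicity, PN = (p₁ − p₀) / p₁.
PN = (0.18616 − 0.022478) / 0.18616 = 0.16368 / 0.18616 ≈ 0.8793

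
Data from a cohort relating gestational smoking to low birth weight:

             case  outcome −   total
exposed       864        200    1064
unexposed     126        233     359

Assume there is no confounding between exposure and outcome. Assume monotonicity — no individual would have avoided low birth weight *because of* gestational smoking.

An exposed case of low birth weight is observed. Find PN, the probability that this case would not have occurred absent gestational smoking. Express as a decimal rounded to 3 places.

PN ≈ 0.568

p₁ = P(outcome | exposed) = 864/1064 = 0.81203
p₀ = P(outcome | unexposed) = 126/359 = 0.35097
Under exogeneity and monotonicity, PN = (p₁ − p₀) / p₁.
PN = (0.81203 − 0.35097) / 0.81203 = 0.46106 / 0.81203 ≈ 0.5678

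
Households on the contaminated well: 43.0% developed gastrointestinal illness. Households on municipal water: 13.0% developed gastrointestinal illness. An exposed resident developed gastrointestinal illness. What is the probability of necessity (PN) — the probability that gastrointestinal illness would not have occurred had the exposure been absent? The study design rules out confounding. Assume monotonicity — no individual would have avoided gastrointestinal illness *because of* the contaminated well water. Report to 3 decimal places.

p₁ = 0.43, p₀ = 0.13.
Under exogeneity and monotonicity, PN = (p₁ − p₀) / p₁.
PN = (0.43 − 0.13) / 0.43 = 0.3 / 0.43 ≈ 0.6977

PN ≈ 0.698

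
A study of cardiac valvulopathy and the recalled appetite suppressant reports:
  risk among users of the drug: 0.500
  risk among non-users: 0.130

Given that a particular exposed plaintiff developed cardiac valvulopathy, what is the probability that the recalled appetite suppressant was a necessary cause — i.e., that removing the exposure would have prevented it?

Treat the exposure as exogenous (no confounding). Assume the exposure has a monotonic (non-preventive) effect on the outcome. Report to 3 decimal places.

Let p₁ = 0.5, p₀ = 0.13.
Under exogeneity and monotonicity, PN = (p₁ − p₀) / p₁.
PN = (0.5 − 0.13) / 0.5 = 0.37 / 0.5 ≈ 0.7400

PN ≈ 0.740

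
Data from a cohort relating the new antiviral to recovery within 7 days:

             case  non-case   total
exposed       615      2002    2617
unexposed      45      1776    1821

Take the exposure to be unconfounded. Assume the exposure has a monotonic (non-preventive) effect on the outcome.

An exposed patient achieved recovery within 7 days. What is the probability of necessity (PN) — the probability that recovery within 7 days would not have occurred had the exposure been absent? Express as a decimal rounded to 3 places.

PN ≈ 0.895

p₁ = P(outcome | exposed) = 615/2617 = 0.235
p₀ = P(outcome | unexposed) = 45/1821 = 0.024712
Under exogeneity and monotonicity, PN = (p₁ − p₀)/p₁.
PN = (0.235 − 0.024712) / 0.235 ≈ 0.8948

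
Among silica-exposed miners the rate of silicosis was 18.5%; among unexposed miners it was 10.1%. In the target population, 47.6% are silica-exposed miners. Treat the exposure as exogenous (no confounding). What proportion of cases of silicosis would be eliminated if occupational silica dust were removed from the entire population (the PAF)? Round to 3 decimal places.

PAF ≈ 0.284

p₁ = 0.185, p₀ = 0.101.
Overall risk P(Y=1) = π·p₁ + (1−π)·p₀ = 0.476×0.185 + 0.524×0.101 = 0.14098.
Under exogeneity, PAF = [P(Y=1) − p₀] / P(Y=1).
PAF = (0.14098 − 0.101) / 0.14098 ≈ 0.2836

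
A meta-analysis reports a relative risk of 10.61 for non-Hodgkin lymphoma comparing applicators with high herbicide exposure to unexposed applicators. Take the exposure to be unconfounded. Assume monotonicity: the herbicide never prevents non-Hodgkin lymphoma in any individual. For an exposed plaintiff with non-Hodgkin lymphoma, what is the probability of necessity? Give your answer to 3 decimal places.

Under exogeneity and monotonicity, PN = (RR − 1) / RR = 1 − 1/RR.
PN = (10.61 − 1) / 10.61 = 9.61 / 10.61 ≈ 0.9057

PN ≈ 0.906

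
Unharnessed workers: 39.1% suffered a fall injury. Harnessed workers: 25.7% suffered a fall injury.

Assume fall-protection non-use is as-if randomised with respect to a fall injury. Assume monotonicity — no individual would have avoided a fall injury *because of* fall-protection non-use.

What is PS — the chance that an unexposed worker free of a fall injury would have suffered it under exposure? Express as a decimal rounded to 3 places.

PS ≈ 0.180

p₁ = 0.391, p₀ = 0.257.
Under exogeneity and monotonicity, PS = (p₁ − p₀) / (1 − p₀).
PS = (0.391 − 0.257) / (1 − 0.257) = 0.134 / 0.743 ≈ 0.1803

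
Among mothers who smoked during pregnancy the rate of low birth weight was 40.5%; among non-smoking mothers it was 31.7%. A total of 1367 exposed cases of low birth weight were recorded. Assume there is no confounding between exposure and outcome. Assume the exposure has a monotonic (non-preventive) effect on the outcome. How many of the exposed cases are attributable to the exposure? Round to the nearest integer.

p₁ = 0.405, p₀ = 0.317.
PN = (p₁ − p₀)/p₁ = (0.405 − 0.317) / 0.405 ≈ 0.21728.
Attributable cases ≈ PN × (exposed cases) = 0.21728 × 1367 ≈ 297.03.

about 297 cases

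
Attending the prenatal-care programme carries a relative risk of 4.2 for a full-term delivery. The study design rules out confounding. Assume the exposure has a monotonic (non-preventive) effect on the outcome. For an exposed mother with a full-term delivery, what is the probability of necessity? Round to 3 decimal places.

Under exogeneity and monotonicity, PN = (RR − 1) / RR = 1 − 1/RR.
PN = (4.2 − 1) / 4.2 = 3.2 / 4.2 ≈ 0.7619

PN ≈ 0.762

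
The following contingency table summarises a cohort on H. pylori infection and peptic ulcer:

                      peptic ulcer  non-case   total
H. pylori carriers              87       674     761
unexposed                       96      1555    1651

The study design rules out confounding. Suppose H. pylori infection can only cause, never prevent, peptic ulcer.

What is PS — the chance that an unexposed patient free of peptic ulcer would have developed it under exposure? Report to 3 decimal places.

PS ≈ 0.060

p₁ = P(outcome | exposed) = 87/761 = 0.11432
p₀ = P(outcome | unexposed) = 96/1651 = 0.058147
Under exogeneity and monotonicity, PS = (p₁ − p₀)/(1 − p₀).
PS = (0.11432 − 0.058147) / 0.94185 ≈ 0.0596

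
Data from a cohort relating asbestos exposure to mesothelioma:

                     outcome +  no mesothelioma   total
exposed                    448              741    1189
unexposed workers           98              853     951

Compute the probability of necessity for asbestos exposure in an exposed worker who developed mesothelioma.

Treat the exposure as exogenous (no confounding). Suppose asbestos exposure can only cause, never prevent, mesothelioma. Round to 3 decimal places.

PN ≈ 0.727

p₁ = P(outcome | exposed) = 448/1189 = 0.37679
p₀ = P(outcome | unexposed) = 98/951 = 0.10305
Under exogeneity and monotonicity, PN = (p₁ − p₀)/p₁.
PN = (0.37679 − 0.10305) / 0.37679 ≈ 0.7265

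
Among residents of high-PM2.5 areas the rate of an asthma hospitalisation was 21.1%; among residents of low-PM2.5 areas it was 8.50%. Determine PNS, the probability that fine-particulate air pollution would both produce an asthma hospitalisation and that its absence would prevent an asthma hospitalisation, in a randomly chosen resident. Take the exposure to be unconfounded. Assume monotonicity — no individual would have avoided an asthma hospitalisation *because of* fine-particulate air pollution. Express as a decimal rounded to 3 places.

PNS ≈ 0.126

p₁ = 0.211, p₀ = 0.085.
Under exogeneity and monotonicity, PNS = p₁ − p₀.
PNS = 0.211 − 0.085 = 0.126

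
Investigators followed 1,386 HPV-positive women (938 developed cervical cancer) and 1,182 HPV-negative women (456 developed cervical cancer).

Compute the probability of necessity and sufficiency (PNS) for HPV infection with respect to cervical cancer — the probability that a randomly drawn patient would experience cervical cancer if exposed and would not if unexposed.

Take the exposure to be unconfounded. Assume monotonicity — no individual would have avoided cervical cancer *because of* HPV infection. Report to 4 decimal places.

PNS ≈ 0.2910

p₁ = P(outcome | exposed) = 938/1386 = 0.67677
p₀ = P(outcome | unexposed) = 456/1182 = 0.38579
Under exogeneity and monotonicity, PNS = p₁ − p₀.
PNS = 0.67677 − 0.38579 = 0.29098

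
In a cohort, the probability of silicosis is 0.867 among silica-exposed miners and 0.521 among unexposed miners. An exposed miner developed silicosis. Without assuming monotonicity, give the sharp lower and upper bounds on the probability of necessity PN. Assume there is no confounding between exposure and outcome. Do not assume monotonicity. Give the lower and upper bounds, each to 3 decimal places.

0.399 ≤ PN ≤ 0.552

Let p₁ = 0.867, p₀ = 0.521.
Under exogeneity alone the bounds on PN are max{0,(p₁−p₀)/p₁} ≤ PN ≤ min{1,(1−p₀)/p₁}.
  lower = (p₁ − p₀)/p₁ = 0.346 / 0.867 ≈ 0.3991
  upper = min{1, (1 − p₀)/p₁} = 0.479 / 0.867 ≈ 0.5525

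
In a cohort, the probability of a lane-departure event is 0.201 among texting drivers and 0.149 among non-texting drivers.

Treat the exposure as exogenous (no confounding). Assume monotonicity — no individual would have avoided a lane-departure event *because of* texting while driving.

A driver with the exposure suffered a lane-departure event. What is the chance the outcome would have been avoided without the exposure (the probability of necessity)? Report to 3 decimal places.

PN ≈ 0.259

Let p₁ = 0.201, p₀ = 0.149.
Under exogeneity and monotonicity, PN = (p₁ − p₀) / p₁.
PN = (0.201 − 0.149) / 0.201 = 0.052 / 0.201 ≈ 0.2587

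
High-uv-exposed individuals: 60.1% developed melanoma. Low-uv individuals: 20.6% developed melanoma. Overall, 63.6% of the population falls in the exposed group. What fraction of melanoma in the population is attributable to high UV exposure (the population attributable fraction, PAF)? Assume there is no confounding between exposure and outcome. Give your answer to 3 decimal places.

PAF ≈ 0.549

p₁ = 0.601, p₀ = 0.206.
Overall risk P(Y=1) = π·p₁ + (1−π)·p₀ = 0.636×0.601 + 0.364×0.206 = 0.45722.
Under exogeneity, PAF = [P(Y=1) − p₀] / P(Y=1).
PAF = (0.45722 − 0.206) / 0.45722 ≈ 0.5495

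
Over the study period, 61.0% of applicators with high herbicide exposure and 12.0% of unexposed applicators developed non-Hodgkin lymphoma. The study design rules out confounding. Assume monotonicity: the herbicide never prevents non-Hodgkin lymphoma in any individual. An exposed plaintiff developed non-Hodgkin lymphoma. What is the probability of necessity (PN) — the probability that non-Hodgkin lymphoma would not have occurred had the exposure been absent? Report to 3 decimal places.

p₁ = 0.61, p₀ = 0.12.
Under exogeneity and monotonicity, PN = (p₁ − p₀) / p₁.
PN = (0.61 − 0.12) / 0.61 = 0.49 / 0.61 ≈ 0.8033

PN ≈ 0.803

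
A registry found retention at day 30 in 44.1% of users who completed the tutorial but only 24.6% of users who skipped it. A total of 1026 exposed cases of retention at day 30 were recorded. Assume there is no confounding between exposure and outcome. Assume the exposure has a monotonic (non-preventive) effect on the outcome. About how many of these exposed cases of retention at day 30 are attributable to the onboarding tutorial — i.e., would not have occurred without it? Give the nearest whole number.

about 454 cases

p₁ = 0.441, p₀ = 0.246.
PN = (p₁ − p₀)/p₁ = (0.441 − 0.246) / 0.441 ≈ 0.44218.
Attributable cases ≈ PN × (exposed cases) = 0.44218 × 1026 ≈ 453.67.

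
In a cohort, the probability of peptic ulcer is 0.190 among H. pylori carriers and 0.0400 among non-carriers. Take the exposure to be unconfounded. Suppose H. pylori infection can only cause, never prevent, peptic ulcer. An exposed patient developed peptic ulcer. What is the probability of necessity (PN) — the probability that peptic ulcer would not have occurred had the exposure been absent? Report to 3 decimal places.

PN ≈ 0.789

Let p₁ = 0.19, p₀ = 0.04.
Under exogeneity and monotonicity, PN = (p₁ − p₀) / p₁.
PN = (0.19 − 0.04) / 0.19 = 0.15 / 0.19 ≈ 0.7895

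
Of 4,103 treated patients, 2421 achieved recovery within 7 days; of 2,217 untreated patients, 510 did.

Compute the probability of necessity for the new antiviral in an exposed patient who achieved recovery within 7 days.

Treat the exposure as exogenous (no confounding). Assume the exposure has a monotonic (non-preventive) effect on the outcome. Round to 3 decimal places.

PN ≈ 0.610

p₁ = P(outcome | exposed) = 2421/4103 = 0.59006
p₀ = P(outcome | unexposed) = 510/2217 = 0.23004
Under exogeneity and monotonicity, PN = (p₁ − p₀) / p₁.
PN = (0.59006 − 0.23004) / 0.59006 = 0.36002 / 0.59006 ≈ 0.6101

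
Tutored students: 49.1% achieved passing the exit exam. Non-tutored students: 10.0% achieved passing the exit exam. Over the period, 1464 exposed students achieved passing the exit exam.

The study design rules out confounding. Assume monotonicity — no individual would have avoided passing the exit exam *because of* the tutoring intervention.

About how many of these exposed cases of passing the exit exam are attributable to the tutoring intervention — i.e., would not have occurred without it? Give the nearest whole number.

p₁ = 0.491, p₀ = 0.1.
PN = (p₁ − p₀)/p₁ = (0.491 − 0.1) / 0.491 ≈ 0.79633.
Attributable cases ≈ PN × (exposed cases) = 0.79633 × 1464 ≈ 1165.83.

about 1166 cases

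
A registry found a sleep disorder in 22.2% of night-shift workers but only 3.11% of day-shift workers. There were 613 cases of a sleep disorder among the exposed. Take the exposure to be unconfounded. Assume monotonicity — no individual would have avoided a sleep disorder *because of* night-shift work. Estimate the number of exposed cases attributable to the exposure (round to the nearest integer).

p₁ = 0.222, p₀ = 0.0311.
PN = (p₁ − p₀)/p₁ = (0.222 − 0.0311) / 0.222 ≈ 0.85991.
Attributable cases ≈ PN × (exposed cases) = 0.85991 × 613 ≈ 527.12.

about 527 cases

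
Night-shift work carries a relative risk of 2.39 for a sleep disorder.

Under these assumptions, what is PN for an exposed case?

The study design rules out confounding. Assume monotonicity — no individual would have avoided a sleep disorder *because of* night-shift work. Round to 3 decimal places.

PN ≈ 0.582

Under exogeneity and monotonicity, PN = (RR − 1) / RR = 1 − 1/RR.
PN = (2.39 − 1) / 2.39 = 1.39 / 2.39 ≈ 0.5816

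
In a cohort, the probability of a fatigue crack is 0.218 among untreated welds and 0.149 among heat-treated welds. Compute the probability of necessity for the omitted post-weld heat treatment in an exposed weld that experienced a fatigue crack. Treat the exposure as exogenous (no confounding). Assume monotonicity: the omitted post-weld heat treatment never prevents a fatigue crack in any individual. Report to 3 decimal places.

PN ≈ 0.317

Let p₁ = 0.218, p₀ = 0.149.
Under exogeneity and monotonicity, PN = (p₁ − p₀) / p₁.
PN = (0.218 − 0.149) / 0.218 = 0.069 / 0.218 ≈ 0.3165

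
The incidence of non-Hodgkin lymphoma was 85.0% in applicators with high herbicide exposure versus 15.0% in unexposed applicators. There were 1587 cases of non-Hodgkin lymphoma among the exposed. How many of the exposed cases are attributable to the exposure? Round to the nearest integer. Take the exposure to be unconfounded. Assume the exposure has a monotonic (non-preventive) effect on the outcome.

about 1307 cases

p₁ = 0.85, p₀ = 0.15.
PN = (p₁ − p₀)/p₁ = (0.85 − 0.15) / 0.85 ≈ 0.82353.
Attributable cases ≈ PN × (exposed cases) = 0.82353 × 1587 ≈ 1306.94.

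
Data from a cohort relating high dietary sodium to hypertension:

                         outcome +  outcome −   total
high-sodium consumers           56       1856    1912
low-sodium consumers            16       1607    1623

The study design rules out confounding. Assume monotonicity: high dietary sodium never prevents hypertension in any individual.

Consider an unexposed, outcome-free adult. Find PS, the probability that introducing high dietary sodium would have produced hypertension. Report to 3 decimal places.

PS ≈ 0.020

p₁ = P(outcome | exposed) = 56/1912 = 0.029289
p₀ = P(outcome | unexposed) = 16/1623 = 0.0098583
Under exogeneity and monotonicity, PS = (p₁ − p₀) / (1 − p₀).
PS = (0.029289 − 0.0098583) / (1 − 0.0098583) = 0.01943 / 0.99014 ≈ 0.0196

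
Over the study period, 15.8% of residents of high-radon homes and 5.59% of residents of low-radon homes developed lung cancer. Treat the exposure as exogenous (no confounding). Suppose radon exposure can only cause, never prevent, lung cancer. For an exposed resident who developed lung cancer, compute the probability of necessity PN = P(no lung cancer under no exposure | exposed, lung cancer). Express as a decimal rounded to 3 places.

p₁ = 0.158, p₀ = 0.0559.
Under exogeneity and monotonicity, PN = (p₁ − p₀) / p₁.
PN = (0.158 − 0.0559) / 0.158 = 0.1021 / 0.158 ≈ 0.6462

PN ≈ 0.646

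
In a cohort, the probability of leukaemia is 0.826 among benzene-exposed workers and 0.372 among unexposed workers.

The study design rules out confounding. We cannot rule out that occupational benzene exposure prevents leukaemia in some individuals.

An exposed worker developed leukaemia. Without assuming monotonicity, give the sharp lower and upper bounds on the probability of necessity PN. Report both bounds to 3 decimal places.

0.550 ≤ PN ≤ 0.760

Let p₁ = 0.826, p₀ = 0.372.
Under exogeneity alone the bounds on PN are max{0,(p₁−p₀)/p₁} ≤ PN ≤ min{1,(1−p₀)/p₁}.
  lower = (p₁ − p₀)/p₁ = 0.454 / 0.826 ≈ 0.5496
  upper = min{1, (1 − p₀)/p₁} = 0.628 / 0.826 ≈ 0.7603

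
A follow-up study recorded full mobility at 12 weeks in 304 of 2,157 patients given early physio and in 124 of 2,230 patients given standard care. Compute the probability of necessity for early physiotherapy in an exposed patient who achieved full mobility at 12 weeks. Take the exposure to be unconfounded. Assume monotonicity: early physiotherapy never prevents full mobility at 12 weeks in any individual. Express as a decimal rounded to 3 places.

p₁ = P(outcome | exposed) = 304/2157 = 0.14094
p₀ = P(outcome | unexposed) = 124/2230 = 0.055605
Under exogeneity and monotonicity, PN = (p₁ − p₀) / p₁.
PN = (0.14094 − 0.055605) / 0.14094 = 0.085331 / 0.14094 ≈ 0.6055

PN ≈ 0.605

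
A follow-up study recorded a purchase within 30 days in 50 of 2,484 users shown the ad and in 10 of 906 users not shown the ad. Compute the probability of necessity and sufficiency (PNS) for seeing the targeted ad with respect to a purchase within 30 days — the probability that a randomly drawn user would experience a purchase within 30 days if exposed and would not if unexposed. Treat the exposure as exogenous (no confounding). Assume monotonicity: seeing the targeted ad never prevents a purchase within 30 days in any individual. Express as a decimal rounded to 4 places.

p₁ = P(outcome | exposed) = 50/2484 = 0.020129
p₀ = P(outcome | unexposed) = 10/906 = 0.011038
Under exogeneity and monotonicity, PNS = p₁ − p₀.
PNS = 0.020129 − 0.011038 = 0.0090913

PNS ≈ 0.0091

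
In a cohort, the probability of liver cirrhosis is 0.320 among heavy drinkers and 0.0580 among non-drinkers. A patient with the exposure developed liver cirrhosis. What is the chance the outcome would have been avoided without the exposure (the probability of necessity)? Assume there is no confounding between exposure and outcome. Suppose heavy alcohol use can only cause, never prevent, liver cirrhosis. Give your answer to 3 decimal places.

PN ≈ 0.819

Let p₁ = 0.32, p₀ = 0.058.
Under exogeneity and monotonicity, PN = (p₁ − p₀) / p₁.
PN = (0.32 − 0.058) / 0.32 = 0.262 / 0.32 ≈ 0.8187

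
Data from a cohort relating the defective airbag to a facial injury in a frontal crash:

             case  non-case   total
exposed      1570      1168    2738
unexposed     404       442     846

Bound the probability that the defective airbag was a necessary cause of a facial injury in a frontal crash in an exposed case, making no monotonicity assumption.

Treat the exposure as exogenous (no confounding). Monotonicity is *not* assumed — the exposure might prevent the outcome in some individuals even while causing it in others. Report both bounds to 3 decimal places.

p₁ = P(outcome | exposed) = 1570/2738 = 0.57341
p₀ = P(outcome | unexposed) = 404/846 = 0.47754
Under exogeneity alone the bounds on PN are max{0,(p₁−p₀)/p₁} ≤ PN ≤ min{1,(1−p₀)/p₁}.
  lower = (p₁ − p₀)/p₁ = 0.09587 / 0.57341 ≈ 0.1672
  upper = min{1, (1 − p₀)/p₁} = 0.52246 / 0.57341 ≈ 0.9111

0.167 ≤ PN ≤ 0.911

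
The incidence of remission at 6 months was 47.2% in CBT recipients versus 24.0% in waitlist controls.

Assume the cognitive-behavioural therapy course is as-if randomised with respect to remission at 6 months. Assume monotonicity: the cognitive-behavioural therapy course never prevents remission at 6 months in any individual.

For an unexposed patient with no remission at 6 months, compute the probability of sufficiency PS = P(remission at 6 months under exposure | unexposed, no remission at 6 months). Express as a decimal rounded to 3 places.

p₁ = 0.472, p₀ = 0.24.
Under exogeneity and monotonicity, PS = (p₁ − p₀) / (1 − p₀).
PS = (0.472 − 0.24) / (1 − 0.24) = 0.232 / 0.76 ≈ 0.3053

PS ≈ 0.305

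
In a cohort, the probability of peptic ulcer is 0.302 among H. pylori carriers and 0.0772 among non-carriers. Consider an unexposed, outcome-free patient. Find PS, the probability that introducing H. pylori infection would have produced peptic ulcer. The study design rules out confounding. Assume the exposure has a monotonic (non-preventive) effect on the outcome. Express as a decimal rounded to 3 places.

PS ≈ 0.244

Let p₁ = 0.302, p₀ = 0.0772.
Under exogeneity and monotonicity, PS = (p₁ − p₀) / (1 − p₀).
PS = (0.302 − 0.0772) / (1 − 0.0772) = 0.2248 / 0.9228 ≈ 0.2436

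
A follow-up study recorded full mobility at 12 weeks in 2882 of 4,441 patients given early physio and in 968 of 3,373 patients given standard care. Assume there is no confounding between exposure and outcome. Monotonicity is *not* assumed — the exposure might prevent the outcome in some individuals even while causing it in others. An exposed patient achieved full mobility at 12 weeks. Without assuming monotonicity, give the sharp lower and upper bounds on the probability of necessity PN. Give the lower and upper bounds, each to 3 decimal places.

0.558 ≤ PN ≤ 1.000

p₁ = P(outcome | exposed) = 2882/4441 = 0.64895
p₀ = P(outcome | unexposed) = 968/3373 = 0.28698
Under exogeneity alone the bounds on PN are max{0,(p₁−p₀)/p₁} ≤ PN ≤ min{1,(1−p₀)/p₁}.
  lower = (p₁ − p₀)/p₁ = 0.36197 / 0.64895 ≈ 0.5578
  upper = min{1, (1 − p₀)/p₁} = 0.71302 / 0.64895 ≈ 1.0987 → capped at 1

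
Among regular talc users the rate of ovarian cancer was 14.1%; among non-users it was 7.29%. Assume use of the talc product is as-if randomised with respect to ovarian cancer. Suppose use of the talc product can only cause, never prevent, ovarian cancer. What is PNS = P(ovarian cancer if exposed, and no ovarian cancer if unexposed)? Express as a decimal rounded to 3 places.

p₁ = 0.141, p₀ = 0.0729.
Under exogeneity and monotonicity, PNS = p₁ − p₀.
PNS = 0.141 − 0.0729 = 0.0681

PNS ≈ 0.068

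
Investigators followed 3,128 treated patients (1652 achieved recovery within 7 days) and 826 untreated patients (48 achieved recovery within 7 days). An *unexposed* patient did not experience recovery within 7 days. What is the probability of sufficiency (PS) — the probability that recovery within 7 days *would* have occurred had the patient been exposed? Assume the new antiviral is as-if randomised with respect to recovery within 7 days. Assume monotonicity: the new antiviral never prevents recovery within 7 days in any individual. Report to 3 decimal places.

p₁ = P(outcome | exposed) = 1652/3128 = 0.52813
p₀ = P(outcome | unexposed) = 48/826 = 0.058111
Under exogeneity and monotonicity, PS = (p₁ − p₀) / (1 − p₀).
PS = (0.52813 − 0.058111) / (1 − 0.058111) = 0.47002 / 0.94189 ≈ 0.4990

PS ≈ 0.499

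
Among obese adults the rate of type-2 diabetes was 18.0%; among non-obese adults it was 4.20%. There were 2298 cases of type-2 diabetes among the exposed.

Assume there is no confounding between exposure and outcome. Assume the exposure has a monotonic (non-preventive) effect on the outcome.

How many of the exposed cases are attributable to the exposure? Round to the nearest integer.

about 1762 cases

p₁ = 0.18, p₀ = 0.042.
PN = (p₁ − p₀)/p₁ = (0.18 − 0.042) / 0.18 ≈ 0.76667.
Attributable cases ≈ PN × (exposed cases) = 0.76667 × 2298 ≈ 1761.80.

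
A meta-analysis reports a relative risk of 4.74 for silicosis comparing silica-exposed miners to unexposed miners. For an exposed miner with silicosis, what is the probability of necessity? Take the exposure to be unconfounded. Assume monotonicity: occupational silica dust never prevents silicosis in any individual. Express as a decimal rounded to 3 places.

Under exogeneity and monotonicity, PN = (RR − 1) / RR = 1 − 1/RR.
PN = (4.74 − 1) / 4.74 = 3.74 / 4.74 ≈ 0.7890

PN ≈ 0.789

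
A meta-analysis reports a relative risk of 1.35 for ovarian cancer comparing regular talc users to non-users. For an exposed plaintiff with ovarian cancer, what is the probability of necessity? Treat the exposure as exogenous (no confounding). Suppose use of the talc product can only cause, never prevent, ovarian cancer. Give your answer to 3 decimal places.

Under exogeneity and monotonicity, PN = (RR − 1) / RR = 1 − 1/RR.
PN = (1.35 − 1) / 1.35 = 0.35 / 1.35 ≈ 0.2593

PN ≈ 0.259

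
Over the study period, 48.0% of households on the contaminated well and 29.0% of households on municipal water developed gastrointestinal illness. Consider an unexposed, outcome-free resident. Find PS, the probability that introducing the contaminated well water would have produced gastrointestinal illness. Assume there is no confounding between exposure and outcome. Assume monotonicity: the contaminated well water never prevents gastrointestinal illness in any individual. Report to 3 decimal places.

p₁ = 0.48, p₀ = 0.29.
Under exogeneity and monotonicity, PS = (p₁ − p₀) / (1 − p₀).
PS = (0.48 − 0.29) / (1 − 0.29) = 0.19 / 0.71 ≈ 0.2676

PS ≈ 0.268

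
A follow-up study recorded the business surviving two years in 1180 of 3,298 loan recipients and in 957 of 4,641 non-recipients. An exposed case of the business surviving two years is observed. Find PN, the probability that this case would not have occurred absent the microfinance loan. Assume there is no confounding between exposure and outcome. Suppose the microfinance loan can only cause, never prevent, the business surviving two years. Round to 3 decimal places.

p₁ = P(outcome | exposed) = 1180/3298 = 0.35779
p₀ = P(outcome | unexposed) = 957/4641 = 0.20621
Under exogeneity and monotonicity, PN = (p₁ − p₀) / p₁.
PN = (0.35779 − 0.20621) / 0.35779 = 0.15159 / 0.35779 ≈ 0.4237

PN ≈ 0.424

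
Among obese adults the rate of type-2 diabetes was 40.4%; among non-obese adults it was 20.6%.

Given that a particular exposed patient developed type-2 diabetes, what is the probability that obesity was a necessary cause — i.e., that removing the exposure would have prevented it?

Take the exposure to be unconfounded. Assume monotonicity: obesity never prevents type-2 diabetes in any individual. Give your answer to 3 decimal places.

PN ≈ 0.490

p₁ = 0.404, p₀ = 0.206.
Under exogeneity and monotonicity, PN = (p₁ − p₀) / p₁.
PN = (0.404 − 0.206) / 0.404 = 0.198 / 0.404 ≈ 0.4901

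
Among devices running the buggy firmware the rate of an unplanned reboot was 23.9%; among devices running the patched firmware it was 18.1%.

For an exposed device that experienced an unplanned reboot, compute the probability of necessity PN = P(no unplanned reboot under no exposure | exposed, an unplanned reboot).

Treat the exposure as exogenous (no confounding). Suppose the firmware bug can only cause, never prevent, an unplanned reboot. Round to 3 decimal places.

p₁ = 0.239, p₀ = 0.181.
Under exogeneity and monotonicity, PN = (p₁ − p₀) / p₁.
PN = (0.239 − 0.181) / 0.239 = 0.058 / 0.239 ≈ 0.2427

PN ≈ 0.243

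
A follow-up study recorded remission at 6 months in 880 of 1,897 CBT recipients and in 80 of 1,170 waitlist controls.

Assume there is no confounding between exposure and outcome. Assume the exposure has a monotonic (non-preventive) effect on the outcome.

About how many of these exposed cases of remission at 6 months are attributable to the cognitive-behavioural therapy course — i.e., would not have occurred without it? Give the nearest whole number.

about 750 cases

p₁ = P(outcome | exposed) = 880/1897 = 0.46389
p₀ = P(outcome | unexposed) = 80/1170 = 0.068376
PN = (p₁ − p₀)/p₁ = (0.46389 − 0.068376) / 0.46389 ≈ 0.85260.
Attributable cases ≈ PN × (exposed cases) = 0.85260 × 880 ≈ 750.29.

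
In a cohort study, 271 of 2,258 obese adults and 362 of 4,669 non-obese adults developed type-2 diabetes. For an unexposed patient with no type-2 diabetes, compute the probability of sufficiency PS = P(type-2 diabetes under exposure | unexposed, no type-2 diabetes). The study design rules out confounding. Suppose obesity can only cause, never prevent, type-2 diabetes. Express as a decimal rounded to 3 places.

PS ≈ 0.046

p₁ = P(outcome | exposed) = 271/2258 = 0.12002
p₀ = P(outcome | unexposed) = 362/4669 = 0.077533
Under exogeneity and monotonicity, PS = (p₁ − p₀) / (1 − p₀).
PS = (0.12002 − 0.077533) / (1 − 0.077533) = 0.042485 / 0.92247 ≈ 0.0461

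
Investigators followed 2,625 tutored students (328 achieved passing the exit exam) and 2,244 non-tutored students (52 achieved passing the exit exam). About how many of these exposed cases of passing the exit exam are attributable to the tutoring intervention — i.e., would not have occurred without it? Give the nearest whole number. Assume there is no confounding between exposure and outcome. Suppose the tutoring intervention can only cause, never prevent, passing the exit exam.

about 267 cases

p₁ = P(outcome | exposed) = 328/2625 = 0.12495
p₀ = P(outcome | unexposed) = 52/2244 = 0.023173
PN = (p₁ − p₀)/p₁ = (0.12495 − 0.023173) / 0.12495 ≈ 0.81455.
Attributable cases ≈ PN × (exposed cases) = 0.81455 × 328 ≈ 267.17.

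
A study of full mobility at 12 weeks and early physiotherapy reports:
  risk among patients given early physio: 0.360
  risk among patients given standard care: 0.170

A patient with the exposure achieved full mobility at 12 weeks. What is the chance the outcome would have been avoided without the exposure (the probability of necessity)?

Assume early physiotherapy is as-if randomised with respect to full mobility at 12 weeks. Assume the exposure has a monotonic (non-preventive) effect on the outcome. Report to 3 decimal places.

PN ≈ 0.528

Let p₁ = 0.36, p₀ = 0.17.
Under exogeneity and monotonicity, PN = (p₁ − p₀) / p₁.
PN = (0.36 − 0.17) / 0.36 = 0.19 / 0.36 ≈ 0.5278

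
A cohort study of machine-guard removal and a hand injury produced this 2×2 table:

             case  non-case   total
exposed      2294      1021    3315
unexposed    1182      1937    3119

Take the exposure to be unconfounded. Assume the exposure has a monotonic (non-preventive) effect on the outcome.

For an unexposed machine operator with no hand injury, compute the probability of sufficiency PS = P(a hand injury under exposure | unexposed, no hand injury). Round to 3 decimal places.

PS ≈ 0.504

p₁ = P(outcome | exposed) = 2294/3315 = 0.69201
p₀ = P(outcome | unexposed) = 1182/3119 = 0.37897
Under exogeneity and monotonicity, PS = (p₁ − p₀)/(1 − p₀).
PS = (0.69201 − 0.37897) / 0.62103 ≈ 0.5041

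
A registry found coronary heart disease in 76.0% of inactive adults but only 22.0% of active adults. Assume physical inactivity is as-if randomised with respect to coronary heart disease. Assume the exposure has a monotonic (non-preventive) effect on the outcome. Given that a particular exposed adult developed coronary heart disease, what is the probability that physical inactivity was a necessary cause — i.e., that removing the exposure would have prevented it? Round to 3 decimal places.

PN ≈ 0.711

p₁ = 0.76, p₀ = 0.22.
Under exogeneity and monotonicity, PN = (p₁ − p₀) / p₁.
PN = (0.76 − 0.22) / 0.76 = 0.54 / 0.76 ≈ 0.7105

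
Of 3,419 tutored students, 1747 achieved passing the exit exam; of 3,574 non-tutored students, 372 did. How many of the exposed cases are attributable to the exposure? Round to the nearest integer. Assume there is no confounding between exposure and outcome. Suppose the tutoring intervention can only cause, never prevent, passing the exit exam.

p₁ = P(outcome | exposed) = 1747/3419 = 0.51097
p₀ = P(outcome | unexposed) = 372/3574 = 0.10409
PN = (p₁ − p₀)/p₁ = (0.51097 − 0.10409) / 0.51097 ≈ 0.79630.
Attributable cases ≈ PN × (exposed cases) = 0.79630 × 1747 ≈ 1391.13.

about 1391 cases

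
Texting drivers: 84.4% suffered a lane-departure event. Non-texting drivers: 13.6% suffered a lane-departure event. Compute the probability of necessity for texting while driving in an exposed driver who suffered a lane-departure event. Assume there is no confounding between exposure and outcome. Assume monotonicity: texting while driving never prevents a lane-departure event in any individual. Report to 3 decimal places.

PN ≈ 0.839

p₁ = 0.844, p₀ = 0.136.
Under exogeneity and monotonicity, PN = (p₁ − p₀) / p₁.
PN = (0.844 − 0.136) / 0.844 = 0.708 / 0.844 ≈ 0.8389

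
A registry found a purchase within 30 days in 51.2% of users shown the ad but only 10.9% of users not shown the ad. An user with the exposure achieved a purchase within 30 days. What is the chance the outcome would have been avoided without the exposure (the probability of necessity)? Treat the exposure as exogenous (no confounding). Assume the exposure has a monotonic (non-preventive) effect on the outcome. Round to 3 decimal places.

p₁ = 0.512, p₀ = 0.109.
Under exogeneity and monotonicity, PN = (p₁ − p₀) / p₁.
PN = (0.512 − 0.109) / 0.512 = 0.403 / 0.512 ≈ 0.7871

PN ≈ 0.787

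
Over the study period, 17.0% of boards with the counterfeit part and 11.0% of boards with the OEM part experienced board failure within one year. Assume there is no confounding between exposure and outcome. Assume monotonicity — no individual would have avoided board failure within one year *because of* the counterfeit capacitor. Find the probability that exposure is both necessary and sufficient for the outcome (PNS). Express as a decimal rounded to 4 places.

p₁ = 0.17, p₀ = 0.11.
Under exogeneity and monotonicity, PNS = p₁ − p₀.
PNS = 0.17 − 0.11 = 0.06

PNS ≈ 0.0600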